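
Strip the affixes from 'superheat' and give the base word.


Remove prefix 'super' from 'superheat' to get root 'heat'.

heat


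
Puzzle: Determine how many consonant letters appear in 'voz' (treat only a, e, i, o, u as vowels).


Consonants in 'voz': v, z = 2 consonants.

2


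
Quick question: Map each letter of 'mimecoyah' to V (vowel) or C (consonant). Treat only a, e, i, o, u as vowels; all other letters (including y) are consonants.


Letter mapping: m = C, i = V, m = C, e = V, c = C, o = V, y = C, a = V, h = C.

CVCVCVCVC


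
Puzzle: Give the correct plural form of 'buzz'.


Apply rule: Add -es (sibilant/fricative ending). 'buzz' becomes 'buzzes'.

buzzes


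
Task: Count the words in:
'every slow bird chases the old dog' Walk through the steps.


Split into words: every | slow | bird | chases | the | old | dog = 7 words.

7


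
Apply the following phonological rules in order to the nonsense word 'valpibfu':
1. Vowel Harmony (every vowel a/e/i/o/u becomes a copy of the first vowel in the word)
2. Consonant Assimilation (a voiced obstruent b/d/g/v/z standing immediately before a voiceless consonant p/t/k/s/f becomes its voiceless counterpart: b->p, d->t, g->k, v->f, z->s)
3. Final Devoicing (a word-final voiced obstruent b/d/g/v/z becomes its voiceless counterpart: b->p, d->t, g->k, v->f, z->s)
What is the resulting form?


Starting form: 'valpibfu'
Rule 1: Vowel Harmony: all vowels become 'a' (matching first vowel). 'valpibfu' -> 'valpabfa'
Rule 2: Consonant Assimilation: voiced obstruent before voiceless consonant becomes voiceless ('bf' -> 'pf'). 'valpabfa' -> 'valpapfa'
Rule 3: Final Devoicing: the word ends in the vowel 'a', not a consonant. No change.
Final form: 'valpapfa'

valpapfa


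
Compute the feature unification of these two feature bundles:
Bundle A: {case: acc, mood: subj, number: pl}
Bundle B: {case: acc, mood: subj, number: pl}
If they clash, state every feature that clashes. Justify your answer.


Compare features:
case: A=acc vs B=acc -> unified: acc
mood: A=subj vs B=subj -> unified: subj
number: A=pl vs B=pl -> unified: pl
No clashes found.

Unified: {case: acc, mood: subj, number: pl}


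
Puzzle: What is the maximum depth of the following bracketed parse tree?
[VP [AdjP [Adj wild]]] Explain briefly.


Count bracket nesting levels:
'[' at pos 0: depth = 1
'[' at pos 4: depth = 2
'[' at pos 10: depth = 3
Maximum depth reached: 3

3


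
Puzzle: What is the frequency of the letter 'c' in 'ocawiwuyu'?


Letter 'c' in 'ocawiwuyu': found at position(s) 2 = 1 occurrence(s).

1


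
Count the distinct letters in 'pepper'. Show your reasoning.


Unique letters in 'pepper': {e, p, r} = 3 distinct letters.

3


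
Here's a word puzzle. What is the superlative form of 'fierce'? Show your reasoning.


Apply superlative formation (ends in e: add -st): 'fierce' -> 'fiercest'.

fiercest


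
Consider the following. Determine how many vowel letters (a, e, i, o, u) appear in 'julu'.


Vowels in 'julu': u, u = 2 vowels.

2


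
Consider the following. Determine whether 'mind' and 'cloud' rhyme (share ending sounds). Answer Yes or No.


Rime (stressed vowel + following sounds) of 'mind': -ind = /aɪnd/
Rime of 'cloud': -oud = /aʊd/
/aɪnd/ and /aʊd/ are different ending sounds, so the words do not rhyme.

No


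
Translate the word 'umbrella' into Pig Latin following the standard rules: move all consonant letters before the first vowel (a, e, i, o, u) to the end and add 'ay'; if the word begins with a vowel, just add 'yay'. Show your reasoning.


'umbrella' starts with a vowel, so add 'yay': 'umbrellayay'.

umbrellayay


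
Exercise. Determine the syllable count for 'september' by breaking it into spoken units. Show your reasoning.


Break 'september' into syllables: sep-tem-ber -> sep | tem | ber = 3 syllables

3 syllables


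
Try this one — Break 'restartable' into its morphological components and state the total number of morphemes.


Step 1: Identify prefix: 're' (meaning: again)
Step 2: Identify root: 'start'
Step 3: Identify suffix(es): 'able'
Decomposition: re- (prefix: again) + start (root) + -able (suffix: capable of)
Total morphemes: 3

3 morphemes (re- (prefix: again) + start (root) + -able (suffix: capable of))


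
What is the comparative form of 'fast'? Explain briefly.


Apply comparative formation (add -er): 'fast' -> 'faster'.

faster


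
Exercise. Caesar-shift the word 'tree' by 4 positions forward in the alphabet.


Shift each letter by 4: t -> x, r -> v, e -> i, e -> i. Result: 'xvii'.

xvii


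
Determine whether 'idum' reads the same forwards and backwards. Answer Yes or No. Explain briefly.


Forward: 'idum'
Reversed: 'mudi'
They differ.

No


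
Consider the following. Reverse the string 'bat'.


Reverse 'bat' character by character: 'tab'.

tab


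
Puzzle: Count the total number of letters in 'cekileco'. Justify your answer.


Spell out 'cekileco' and number each letter: c(1), e(2), k(3), i(4), l(5), e(6), c(7), o(8). Total: 8 letters.

8


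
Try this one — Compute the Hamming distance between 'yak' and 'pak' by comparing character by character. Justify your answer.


Alignment:
Position 1: 'y' vs 'p' = DIFFER
Position 2: 'a' vs 'a' = match
Position 3: 'k' vs 'k' = match
Total differences: 1

1


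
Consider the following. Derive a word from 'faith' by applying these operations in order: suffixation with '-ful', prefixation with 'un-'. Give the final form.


Step 1: Add suffix '-ful' to 'faith' = 'faithful'
Step 2: Add prefix 'un-' to 'faithful' = 'unfaithful'

unfaithful


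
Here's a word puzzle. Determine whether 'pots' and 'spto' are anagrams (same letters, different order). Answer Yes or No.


Sorted letters of 'pots': 'opst'
Sorted letters of 'spto': 'opst'
They match.

Yes


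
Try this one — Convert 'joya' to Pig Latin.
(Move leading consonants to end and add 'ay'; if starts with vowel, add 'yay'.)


'joya': move consonant cluster 'j' to end and add 'ay': 'oyajay'.

oyajay


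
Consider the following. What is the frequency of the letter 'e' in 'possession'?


Letter 'e' in 'possession': found at position(s) 5 = 1 occurrence(s).

1


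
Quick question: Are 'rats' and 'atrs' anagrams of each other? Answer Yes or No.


Sorted letters of 'rats': 'arst'
Sorted letters of 'atrs': 'arst'
They match.

Yes


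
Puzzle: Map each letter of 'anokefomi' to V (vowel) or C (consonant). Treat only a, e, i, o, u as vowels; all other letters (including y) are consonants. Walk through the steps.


Letter mapping: a = V, n = C, o = V, k = C, e = V, f = C, o = V, m = C, i = V.

VCVCVCVCV


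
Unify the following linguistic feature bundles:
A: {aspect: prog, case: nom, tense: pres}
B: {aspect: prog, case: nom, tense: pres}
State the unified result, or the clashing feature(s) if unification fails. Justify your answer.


Compare features:
aspect: A=prog vs B=prog -> unified: prog
case: A=nom vs B=nom -> unified: nom
tense: A=pres vs B=pres -> unified: pres
No clashes found.

Unified: {aspect: prog, case: nom, tense: pres}


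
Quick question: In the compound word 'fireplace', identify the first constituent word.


Split 'fireplace' into 'fire' + 'place'. The first part is 'fire'.

fire


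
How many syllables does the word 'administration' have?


Break 'administration' into syllables: ad-min-is-tra-tion -> ad | min | is | tra | tion = 5 syllables

5 syllables


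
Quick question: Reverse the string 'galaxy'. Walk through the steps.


Reverse 'galaxy' character by character: 'yxalag'.

yxalag


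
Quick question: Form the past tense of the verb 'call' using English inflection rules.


Apply rule: Add -ed. 'call' becomes 'called'.

called


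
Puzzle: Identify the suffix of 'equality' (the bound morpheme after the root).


The word 'equality' = 'equal' (root) + '-ity' (suffix). The suffix is '-ity'.

ity


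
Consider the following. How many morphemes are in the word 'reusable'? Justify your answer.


Decomposition: re- (prefix) + use (root) + -able (suffix) = 3 morpheme(s)

3 morphemes


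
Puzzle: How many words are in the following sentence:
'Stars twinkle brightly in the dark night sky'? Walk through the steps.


Split into words: Stars | twinkle | brightly | in | the | dark | night | sky = 8 words.

8


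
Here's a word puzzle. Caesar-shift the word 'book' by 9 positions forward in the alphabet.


Shift each letter by 9: b -> k, o -> x, o -> x, k -> t. Result: 'kxxt'.

kxxt


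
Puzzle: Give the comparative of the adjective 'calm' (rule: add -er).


Apply comparative formation (add -er): 'calm' -> 'calmer'.

calmer


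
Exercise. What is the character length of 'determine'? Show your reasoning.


Spell out 'determine' and number each letter: d(1), e(2), t(3), e(4), r(5), m(6), i(7), n(8), e(9). Total: 9 letters.

9


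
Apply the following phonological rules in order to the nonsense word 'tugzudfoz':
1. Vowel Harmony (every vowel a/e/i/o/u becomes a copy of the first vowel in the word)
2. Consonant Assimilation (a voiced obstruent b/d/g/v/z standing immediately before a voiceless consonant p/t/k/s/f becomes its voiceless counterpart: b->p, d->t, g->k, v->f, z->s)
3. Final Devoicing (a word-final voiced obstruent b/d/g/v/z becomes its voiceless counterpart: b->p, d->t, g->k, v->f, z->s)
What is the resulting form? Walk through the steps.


Starting form: 'tugzudfoz'
Rule 1: Vowel Harmony: all vowels become 'u' (matching first vowel). 'tugzudfoz' -> 'tugzudfuz'
Rule 2: Consonant Assimilation: voiced obstruent before voiceless consonant becomes voiceless ('df' -> 'tf'). 'tugzudfuz' -> 'tugzutfuz'
Rule 3: Final Devoicing: word-final voiced obstruent 'z' becomes voiceless 's'. 'tugzutfuz' -> 'tugzutfus'
Final form: 'tugzutfus'

tugzutfus


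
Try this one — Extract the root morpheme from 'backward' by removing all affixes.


Remove suffix '-ward' from 'backward' to get root 'back'.

back


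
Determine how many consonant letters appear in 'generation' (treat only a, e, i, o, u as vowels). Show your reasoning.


Consonants in 'generation': g, n, r, t, n = 5 consonants.

5


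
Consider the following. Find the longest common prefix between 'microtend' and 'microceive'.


Compare from the start: 5 characters match: 'micro'. Mismatch at position 6: 't' vs 'c'.

micro


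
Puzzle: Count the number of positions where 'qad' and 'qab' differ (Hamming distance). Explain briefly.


Alignment:
Position 1: 'q' vs 'q' = match
Position 2: 'a' vs 'a' = match
Position 3: 'd' vs 'b' = DIFFER
Total differences: 1

1


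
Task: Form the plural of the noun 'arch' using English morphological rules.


Apply rule: Add -es (sibilant/fricative ending). 'arch' becomes 'arches'.

arches


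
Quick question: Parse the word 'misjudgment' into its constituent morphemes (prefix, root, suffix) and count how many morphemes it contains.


Step 1: Identify prefix: 'mis' (meaning: wrongly)
Step 2: Identify root: 'judge'
Step 3: Identify suffix(es): 'ment'
Decomposition: mis- (prefix: wrongly) + judge (root) + -ment (suffix: action/result)
Total morphemes: 3

3 morphemes (mis- (prefix: wrongly) + judge (root) + -ment (suffix: action/result))


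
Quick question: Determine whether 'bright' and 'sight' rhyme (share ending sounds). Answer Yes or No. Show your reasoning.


Rime (stressed vowel + following sounds) of 'bright': -ight = /aɪt/
Rime of 'sight': -ight = /aɪt/
/aɪt/ and /aɪt/ are the same ending sound, so the words rhyme.

Yes


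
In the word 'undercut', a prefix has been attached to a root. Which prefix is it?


The word 'undercut' = 'under' (prefix) + 'cut' (root). The prefix is 'under'.

under


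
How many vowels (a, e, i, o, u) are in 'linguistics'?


Vowels in 'linguistics': i, u, i, i = 4 vowels.

4


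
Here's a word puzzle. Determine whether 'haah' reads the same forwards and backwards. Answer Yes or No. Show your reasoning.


Forward: 'haah'
Reversed: 'haah'
They are identical.

Yes


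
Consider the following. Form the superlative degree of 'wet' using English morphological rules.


Apply superlative formation (double final consonant, add -est): 'wet' -> 'wettest'.

wettest


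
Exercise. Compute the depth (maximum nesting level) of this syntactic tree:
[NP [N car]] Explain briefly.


Count bracket nesting levels:
'[' at pos 0: depth = 1
'[' at pos 4: depth = 2
Maximum depth reached: 2

2


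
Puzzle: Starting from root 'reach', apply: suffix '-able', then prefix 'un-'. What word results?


Step 1: Add suffix '-able' to 'reach' = 'reachable'
Step 2: Add prefix 'un-' to 'reachable' = 'unreachable'

unreachable


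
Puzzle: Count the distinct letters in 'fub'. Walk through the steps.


Unique letters in 'fub': {b, f, u} = 3 distinct letters.

3


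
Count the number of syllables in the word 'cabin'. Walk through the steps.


Break 'cabin' into syllables: cab-in -> cab | in = 2 syllables

2 syllables


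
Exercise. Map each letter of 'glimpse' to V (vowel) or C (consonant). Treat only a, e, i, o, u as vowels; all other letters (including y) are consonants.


Letter mapping: g = C, l = C, i = V, m = C, p = C, s = C, e = V.

CCVCCCV


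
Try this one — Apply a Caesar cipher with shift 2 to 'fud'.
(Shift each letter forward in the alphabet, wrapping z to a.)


Shift each letter by 2: f -> h, u -> w, d -> f. Result: 'hwf'.

hwf


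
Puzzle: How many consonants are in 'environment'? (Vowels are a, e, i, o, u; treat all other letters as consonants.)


Consonants in 'environment': n, v, r, n, m, n, t = 7 consonants.

7


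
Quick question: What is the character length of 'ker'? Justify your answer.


Spell out 'ker' and number each letter: k(1), e(2), r(3). Total: 3 letters.

3


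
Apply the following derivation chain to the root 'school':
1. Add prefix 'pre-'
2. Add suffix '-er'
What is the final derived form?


Step 1: Add prefix 'pre-' to 'school' = 'preschool'
Step 2: Add suffix '-er' to 'preschool' = 'preschooler'

preschooler


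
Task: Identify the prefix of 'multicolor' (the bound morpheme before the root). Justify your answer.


The word 'multicolor' = 'multi' (prefix) + 'color' (root). The prefix is 'multi'.

multi


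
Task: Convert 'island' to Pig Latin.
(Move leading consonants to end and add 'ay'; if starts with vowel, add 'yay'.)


'island' starts with a vowel, so add 'yay': 'islandyay'.

islandyay


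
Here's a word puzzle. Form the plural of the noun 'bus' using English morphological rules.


Apply rule: Add -es (sibilant/fricative ending). 'bus' becomes 'buses'.

buses


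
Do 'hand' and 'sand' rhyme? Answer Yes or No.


Rime (stressed vowel + following sounds) of 'hand': -and = /ænd/
Rime of 'sand': -and = /ænd/
/ænd/ and /ænd/ are the same ending sound, so the words rhyme.

Yes


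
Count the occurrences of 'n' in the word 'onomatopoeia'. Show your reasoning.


Letter 'n' in 'onomatopoeia': found at position(s) 2 = 1 occurrence(s).

1


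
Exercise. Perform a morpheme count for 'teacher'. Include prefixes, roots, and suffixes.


Decomposition: teach (root) + -er (suffix) = 2 morpheme(s)

2 morphemes


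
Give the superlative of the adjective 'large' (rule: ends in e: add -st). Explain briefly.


Apply superlative formation (ends in e: add -st): 'large' -> 'largest'.

largest


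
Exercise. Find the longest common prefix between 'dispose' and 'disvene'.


Compare from the start: 3 characters match: 'dis'. Mismatch at position 4: 'p' vs 'v'.

dis


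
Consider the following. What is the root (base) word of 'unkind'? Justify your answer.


Remove prefix 'un' from 'unkind' to get root 'kind'.

kind


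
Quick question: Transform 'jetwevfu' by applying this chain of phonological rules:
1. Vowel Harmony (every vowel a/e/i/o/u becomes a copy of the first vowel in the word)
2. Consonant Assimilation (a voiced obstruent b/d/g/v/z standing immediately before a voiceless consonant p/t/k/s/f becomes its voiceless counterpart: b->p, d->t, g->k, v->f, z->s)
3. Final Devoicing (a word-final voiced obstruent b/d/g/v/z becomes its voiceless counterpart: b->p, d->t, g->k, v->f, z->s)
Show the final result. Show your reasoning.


Starting form: 'jetwevfu'
Rule 1: Vowel Harmony: all vowels become 'e' (matching first vowel). 'jetwevfu' -> 'jetwevfe'
Rule 2: Consonant Assimilation: voiced obstruent before voiceless consonant becomes voiceless ('vf' -> 'ff'). 'jetwevfe' -> 'jetweffe'
Rule 3: Final Devoicing: the word ends in the vowel 'e', not a consonant. No change.
Final form: 'jetweffe'

jetweffe


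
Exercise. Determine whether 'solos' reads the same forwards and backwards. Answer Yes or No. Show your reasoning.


Forward: 'solos'
Reversed: 'solos'
They are identical.

Yes


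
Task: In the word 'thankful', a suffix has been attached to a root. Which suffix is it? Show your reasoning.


The word 'thankful' = 'thank' (root) + '-ful' (suffix). The suffix is '-ful'.

ful


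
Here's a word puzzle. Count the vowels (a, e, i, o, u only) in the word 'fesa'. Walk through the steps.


Vowels in 'fesa': e, a = 2 vowels.

2


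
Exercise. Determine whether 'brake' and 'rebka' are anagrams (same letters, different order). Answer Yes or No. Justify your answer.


Sorted letters of 'brake': 'abekr'
Sorted letters of 'rebka': 'abekr'
They match.

Yes


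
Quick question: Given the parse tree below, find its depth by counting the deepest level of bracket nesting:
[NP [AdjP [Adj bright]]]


Count bracket nesting levels:
'[' at pos 0: depth = 1
'[' at pos 4: depth = 2
'[' at pos 10: depth = 3
Maximum depth reached: 3

3


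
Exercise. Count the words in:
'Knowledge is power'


Split into words: Knowledge | is | power = 3 words.

3


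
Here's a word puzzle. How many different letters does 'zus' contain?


Unique letters in 'zus': {s, u, z} = 3 distinct letters.

3


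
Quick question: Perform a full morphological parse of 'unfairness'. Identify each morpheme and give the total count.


Step 1: Identify prefix: 'un' (meaning: not/reverse)
Step 2: Identify root: 'fair'
Step 3: Identify suffix(es): 'ness'
Decomposition: un- (prefix: not/reverse) + fair (root) + -ness (suffix: state of)
Total morphemes: 3

3 morphemes (un- (prefix: not/reverse) + fair (root) + -ness (suffix: state of))


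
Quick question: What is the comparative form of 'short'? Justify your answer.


Apply comparative formation (add -er): 'short' -> 'shorter'.

shorter


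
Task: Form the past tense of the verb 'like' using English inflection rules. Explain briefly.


Apply rule: Add -d (word ends in -e). 'like' becomes 'liked'.

liked


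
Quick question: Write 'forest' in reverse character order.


Reverse 'forest' character by character: 'tserof'.

tserof


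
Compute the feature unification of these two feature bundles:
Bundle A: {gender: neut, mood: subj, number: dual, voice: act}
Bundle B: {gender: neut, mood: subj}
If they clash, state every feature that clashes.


Compare features:
gender: A=neut vs B=neut -> unified: neut
mood: A=subj vs B=subj -> unified: subj
number: A=dual vs B=_ -> unified: dual
voice: A=act vs B=_ -> unified: act
No clashes found.

Unified: {gender: neut, mood: subj, number: dual, voice: act}


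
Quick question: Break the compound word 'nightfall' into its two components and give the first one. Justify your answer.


Split 'nightfall' into 'night' + 'fall'. The first part is 'night'.

night


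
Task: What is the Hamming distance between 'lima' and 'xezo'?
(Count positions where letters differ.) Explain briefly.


Alignment:
Position 1: 'l' vs 'x' = DIFFER
Position 2: 'i' vs 'e' = DIFFER
Position 3: 'm' vs 'z' = DIFFER
Position 4: 'a' vs 'o' = DIFFER
Total differences: 4

4


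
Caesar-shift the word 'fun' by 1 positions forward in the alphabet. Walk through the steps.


Shift each letter by 1: f -> g, u -> v, n -> o. Result: 'gvo'.

gvo


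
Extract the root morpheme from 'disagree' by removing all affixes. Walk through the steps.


Remove prefix 'dis' from 'disagree' to get root 'agree'.

agree


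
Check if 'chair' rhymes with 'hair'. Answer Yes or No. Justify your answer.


Rime (stressed vowel + following sounds) of 'chair': -air = /ɛər/
Rime of 'hair': -air = /ɛər/
/ɛər/ and /ɛər/ are the same ending sound, so the words rhyme.

Yes


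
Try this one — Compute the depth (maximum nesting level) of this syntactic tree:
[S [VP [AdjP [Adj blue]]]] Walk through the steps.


Count bracket nesting levels:
'[' at pos 0: depth = 1
'[' at pos 3: depth = 2
'[' at pos 7: depth = 3
'[' at pos 13: depth = 4
Maximum depth reached: 4

4


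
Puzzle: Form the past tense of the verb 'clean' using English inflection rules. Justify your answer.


Apply rule: Add -ed. 'clean' becomes 'cleaned'.

cleaned


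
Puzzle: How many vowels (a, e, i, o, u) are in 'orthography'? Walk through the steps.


Vowels in 'orthography': o, o, a = 3 vowels.

3


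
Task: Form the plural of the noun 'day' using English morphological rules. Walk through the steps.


Apply rule: Add -s. 'day' becomes 'days'.

days


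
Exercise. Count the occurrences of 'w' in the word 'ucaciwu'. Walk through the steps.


Letter 'w' in 'ucaciwu': found at position(s) 6 = 1 occurrence(s).

1


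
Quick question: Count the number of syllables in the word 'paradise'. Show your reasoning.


Break 'paradise' into syllables: par-a-dise -> par | a | dise = 3 syllables

3 syllables


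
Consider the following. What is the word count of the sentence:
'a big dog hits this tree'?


Split into words: a | big | dog | hits | this | tree = 6 words.

6


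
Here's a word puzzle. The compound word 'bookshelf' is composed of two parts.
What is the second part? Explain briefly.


Split 'bookshelf' into 'book' + 'shelf'. The second part is 'shelf'.

shelf


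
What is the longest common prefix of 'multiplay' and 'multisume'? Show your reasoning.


Compare from the start: 5 characters match: 'multi'. Mismatch at position 6: 'p' vs 's'.

multi


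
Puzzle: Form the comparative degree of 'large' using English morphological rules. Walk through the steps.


Apply comparative formation (ends in e: add -r): 'large' -> 'larger'.

larger


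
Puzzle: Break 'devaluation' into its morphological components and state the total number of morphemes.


Step 1: Identify prefix: 'de' (meaning: reverse/remove)
Step 2: Identify root: 'value'
Step 3: Identify suffix(es): 'ation'
Decomposition: de- (prefix: reverse/remove) + value (root) + -ation (suffix: act of)
Total morphemes: 3

3 morphemes (de- (prefix: reverse/remove) + value (root) + -ation (suffix: act of))


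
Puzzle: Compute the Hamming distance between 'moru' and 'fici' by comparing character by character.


Alignment:
Position 1: 'm' vs 'f' = DIFFER
Position 2: 'o' vs 'i' = DIFFER
Position 3: 'r' vs 'c' = DIFFER
Position 4: 'u' vs 'i' = DIFFER
Total differences: 4

4


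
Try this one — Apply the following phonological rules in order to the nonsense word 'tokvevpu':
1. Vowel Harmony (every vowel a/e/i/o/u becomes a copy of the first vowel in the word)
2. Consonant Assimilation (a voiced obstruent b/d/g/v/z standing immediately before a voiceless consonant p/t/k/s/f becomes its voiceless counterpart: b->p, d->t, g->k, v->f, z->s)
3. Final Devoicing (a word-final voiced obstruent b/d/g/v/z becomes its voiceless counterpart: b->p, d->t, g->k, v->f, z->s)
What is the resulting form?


Starting form: 'tokvevpu'
Rule 1: Vowel Harmony: all vowels become 'o' (matching first vowel). 'tokvevpu' -> 'tokvovpo'
Rule 2: Consonant Assimilation: voiced obstruent before voiceless consonant becomes voiceless ('vp' -> 'fp'). 'tokvovpo' -> 'tokvofpo'
Rule 3: Final Devoicing: the word ends in the vowel 'o', not a consonant. No change.
Final form: 'tokvofpo'

tokvofpo


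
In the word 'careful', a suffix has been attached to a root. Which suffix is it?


The word 'careful' = 'care' (root) + '-ful' (suffix). The suffix is '-ful'.

ful


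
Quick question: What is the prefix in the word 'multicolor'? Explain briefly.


The word 'multicolor' = 'multi' (prefix) + 'color' (root). The prefix is 'multi'.

multi


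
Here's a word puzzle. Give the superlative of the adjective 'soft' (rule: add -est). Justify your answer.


Apply superlative formation (add -est): 'soft' -> 'softest'.

softest


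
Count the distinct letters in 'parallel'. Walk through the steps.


Unique letters in 'parallel': {a, e, l, p, r} = 5 distinct letters.

5


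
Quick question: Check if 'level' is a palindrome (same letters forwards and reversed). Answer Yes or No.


Forward: 'level'
Reversed: 'level'
They are identical.

Yes


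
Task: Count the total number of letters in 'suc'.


Spell out 'suc' and number each letter: s(1), u(2), c(3). Total: 3 letters.

3


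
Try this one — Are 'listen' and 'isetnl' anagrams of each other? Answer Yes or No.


Sorted letters of 'listen': 'eilnst'
Sorted letters of 'isetnl': 'eilnst'
They match.

Yes


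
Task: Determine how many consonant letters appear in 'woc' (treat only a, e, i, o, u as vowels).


Consonants in 'woc': w, c = 2 consonants.

2


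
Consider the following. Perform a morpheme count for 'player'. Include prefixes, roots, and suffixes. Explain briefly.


Decomposition: play (root) + -er (suffix) = 2 morpheme(s)

2 morphemes


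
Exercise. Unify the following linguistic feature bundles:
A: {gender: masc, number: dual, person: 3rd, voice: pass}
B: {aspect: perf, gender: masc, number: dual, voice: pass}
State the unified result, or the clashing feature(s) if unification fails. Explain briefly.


Compare features:
aspect: A=_ vs B=perf -> unified: perf
gender: A=masc vs B=masc -> unified: masc
number: A=dual vs B=dual -> unified: dual
person: A=3rd vs B=_ -> unified: 3rd
voice: A=pass vs B=pass -> unified: pass
No clashes found.

Unified: {aspect: perf, gender: masc, number: dual, person: 3rd, voice: pass}


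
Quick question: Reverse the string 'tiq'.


Reverse 'tiq' character by character: 'qit'.

qit


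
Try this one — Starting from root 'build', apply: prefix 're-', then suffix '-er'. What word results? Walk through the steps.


Step 1: Add prefix 're-' to 'build' = 'rebuild'
Step 2: Add suffix '-er' to 'rebuild' = 'rebuilder'

rebuilder


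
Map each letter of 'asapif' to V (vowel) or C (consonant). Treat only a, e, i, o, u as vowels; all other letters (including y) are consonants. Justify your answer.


Letter mapping: a = V, s = C, a = V, p = C, i = V, f = C.

VCVCVC


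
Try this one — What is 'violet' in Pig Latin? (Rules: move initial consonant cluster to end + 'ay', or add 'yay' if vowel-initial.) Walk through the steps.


'violet': move consonant cluster 'v' to end and add 'ay': 'ioletvay'.

ioletvay


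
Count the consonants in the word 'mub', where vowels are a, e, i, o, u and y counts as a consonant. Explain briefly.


Consonants in 'mub': m, b = 2 consonants.

2


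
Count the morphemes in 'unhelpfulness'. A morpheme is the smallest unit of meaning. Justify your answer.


Decomposition: un- (prefix) + help (root) + -ful (suffix) + -ness (suffix) = 4 morpheme(s)

4 morphemes


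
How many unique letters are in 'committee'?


Unique letters in 'committee': {c, e, i, m, o, t} = 6 distinct letters.

6


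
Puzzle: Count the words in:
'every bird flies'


Split into words: every | bird | flies = 3 words.

3


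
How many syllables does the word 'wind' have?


Break 'wind' into syllables: wind -> wind = 1 syllable

1 syllable


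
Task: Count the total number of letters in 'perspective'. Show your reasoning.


Spell out 'perspective' and number each letter: p(1), e(2), r(3), s(4), p(5), e(6), c(7), t(8), i(9), v(10), e(11). Total: 11 letters.

11


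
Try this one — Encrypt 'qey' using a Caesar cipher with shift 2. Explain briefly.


Shift each letter by 2: q -> s, e -> g, y -> a. Result: 'sga'.

sga


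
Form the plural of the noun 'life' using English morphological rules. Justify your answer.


Apply rule: Change -fe to -ves. 'life' becomes 'lives'.

lives


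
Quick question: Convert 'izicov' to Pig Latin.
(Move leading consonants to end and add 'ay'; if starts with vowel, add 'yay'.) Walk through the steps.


'izicov' starts with a vowel, so add 'yay': 'izicovyay'.

izicovyay


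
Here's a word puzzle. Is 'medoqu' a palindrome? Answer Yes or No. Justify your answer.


Forward: 'medoqu'
Reversed: 'uqodem'
They differ.

No


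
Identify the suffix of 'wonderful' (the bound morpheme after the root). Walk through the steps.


The word 'wonderful' = 'wonder' (root) + '-ful' (suffix). The suffix is '-ful'.

ful


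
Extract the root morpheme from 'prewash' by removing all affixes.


Remove prefix 'pre' from 'prewash' to get root 'wash'.

wash


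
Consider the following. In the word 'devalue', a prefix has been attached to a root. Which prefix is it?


The word 'devalue' = 'de' (prefix) + 'value' (root). The prefix is 'de'.

de


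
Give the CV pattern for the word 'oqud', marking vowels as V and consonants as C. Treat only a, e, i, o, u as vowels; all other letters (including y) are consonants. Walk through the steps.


Letter mapping: o = V, q = C, u = V, d = C.

VCVC


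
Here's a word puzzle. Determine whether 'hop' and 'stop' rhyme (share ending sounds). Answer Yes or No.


Rime (stressed vowel + following sounds) of 'hop': -op = /ɒp/
Rime of 'stop': -op = /ɒp/
/ɒp/ and /ɒp/ are the same ending sound, so the words rhyme.

Yes


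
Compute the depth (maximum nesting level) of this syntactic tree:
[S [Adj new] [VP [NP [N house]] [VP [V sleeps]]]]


Count bracket nesting levels:
'[' at pos 0: depth = 1
'[' at pos 3: depth = 2
'[' at pos 13: depth = 2
'[' at pos 17: depth = 3
'[' at pos 21: depth = 4
'[' at pos 32: depth = 3
'[' at pos 36: depth = 4
Maximum depth reached: 4

4


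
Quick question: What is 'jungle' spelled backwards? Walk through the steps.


Reverse 'jungle' character by character: 'elgnuj'.

elgnuj


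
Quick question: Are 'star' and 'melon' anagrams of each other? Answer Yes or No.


Sorted letters of 'star': 'arst'
Sorted letters of 'melon': 'elmno'
They do not match.

No


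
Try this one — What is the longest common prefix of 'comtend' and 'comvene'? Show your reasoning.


Compare from the start: 3 characters match: 'com'. Mismatch at position 4: 't' vs 'v'.

com


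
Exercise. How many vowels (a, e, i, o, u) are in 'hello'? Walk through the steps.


Vowels in 'hello': e, o = 2 vowels.

2


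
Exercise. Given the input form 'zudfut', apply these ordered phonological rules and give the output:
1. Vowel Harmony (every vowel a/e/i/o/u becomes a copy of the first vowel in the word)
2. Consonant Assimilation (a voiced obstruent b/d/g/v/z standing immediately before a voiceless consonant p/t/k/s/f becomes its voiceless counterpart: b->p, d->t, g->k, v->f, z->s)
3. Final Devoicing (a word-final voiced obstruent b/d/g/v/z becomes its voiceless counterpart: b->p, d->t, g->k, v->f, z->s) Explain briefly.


Starting form: 'zudfut'
Rule 1: Vowel Harmony: all vowels already match. No change.
Rule 2: Consonant Assimilation: voiced obstruent before voiceless consonant becomes voiceless ('df' -> 'tf'). 'zudfut' -> 'zutfut'
Rule 3: Final Devoicing: final consonant 't' is not one of the voiced obstruents b/d/g/v/z. No change.
Final form: 'zutfut'

zutfut


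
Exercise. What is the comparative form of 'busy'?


Apply comparative formation (consonant + y: change y to i, add -er): 'busy' -> 'busier'.

busier


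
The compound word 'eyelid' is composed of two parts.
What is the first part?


Split 'eyelid' into 'eye' + 'lid'. The first part is 'eye'.

eye


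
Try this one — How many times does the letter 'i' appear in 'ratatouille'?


Letter 'i' in 'ratatouille': found at position(s) 8 = 1 occurrence(s).

1


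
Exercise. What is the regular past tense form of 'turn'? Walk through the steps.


Apply rule: Add -ed. 'turn' becomes 'turned'.

turned


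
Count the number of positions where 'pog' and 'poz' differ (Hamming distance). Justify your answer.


Alignment:
Position 1: 'p' vs 'p' = match
Position 2: 'o' vs 'o' = match
Position 3: 'g' vs 'z' = DIFFER
Total differences: 1

1


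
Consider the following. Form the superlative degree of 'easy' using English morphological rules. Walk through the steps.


Apply superlative formation (consonant + y: change y to i, add -est): 'easy' -> 'easiest'.

easiest


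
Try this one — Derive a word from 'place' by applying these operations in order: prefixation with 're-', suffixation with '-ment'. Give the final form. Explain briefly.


Step 1: Add prefix 're-' to 'place' = 'replace'
Step 2: Add suffix '-ment' to 'replace' = 'replacement'

replacement


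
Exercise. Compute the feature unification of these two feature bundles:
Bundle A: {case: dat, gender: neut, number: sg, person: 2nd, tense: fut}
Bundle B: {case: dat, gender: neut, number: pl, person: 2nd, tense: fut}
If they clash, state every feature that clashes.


Compare features:
case: A=dat vs B=dat -> unified: dat
gender: A=neut vs B=neut -> unified: neut
number: A=sg vs B=pl -> CLASH
person: A=2nd vs B=2nd -> unified: 2nd
tense: A=fut vs B=fut -> unified: fut
Clash detected on feature 'number' (sg vs pl); unification fails.

CLASH on 'number' (sg vs pl)


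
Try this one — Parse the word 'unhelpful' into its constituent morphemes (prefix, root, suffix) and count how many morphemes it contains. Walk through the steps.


Step 1: Identify prefix: 'un' (meaning: not/reverse)
Step 2: Identify root: 'help'
Step 3: Identify suffix(es): 'ful'
Decomposition: un- (prefix: not/reverse) + help (root) + -ful (suffix: full of)
Total morphemes: 3

3 morphemes (un- (prefix: not/reverse) + help (root) + -ful (suffix: full of))


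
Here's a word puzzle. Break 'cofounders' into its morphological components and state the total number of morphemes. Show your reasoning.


Step 1: Identify prefix: 'co' (meaning: together)
Step 2: Identify root: 'found'
Step 3: Identify suffix(es): 'er, s'
Decomposition: co- (prefix: together) + found (root) + -er (suffix: one who) + -s (plural)
Total morphemes: 4

4 morphemes (co- (prefix: together) + found (root) + -er (suffix: one who) + -s (plural))


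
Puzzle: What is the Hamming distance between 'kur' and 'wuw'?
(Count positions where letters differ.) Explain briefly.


Alignment:
Position 1: 'k' vs 'w' = DIFFER
Position 2: 'u' vs 'u' = match
Position 3: 'r' vs 'w' = DIFFER
Total differences: 2

2


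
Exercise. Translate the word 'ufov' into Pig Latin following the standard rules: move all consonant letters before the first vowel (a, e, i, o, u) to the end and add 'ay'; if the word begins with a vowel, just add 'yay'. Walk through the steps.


'ufov' starts with a vowel, so add 'yay': 'ufovyay'.

ufovyay


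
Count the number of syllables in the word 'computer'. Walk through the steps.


Break 'computer' into syllables: com-pu-ter -> com | pu | ter = 3 syllables

3 syllables


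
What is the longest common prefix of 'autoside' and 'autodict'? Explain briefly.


Compare from the start: 4 characters match: 'auto'. Mismatch at position 5: 's' vs 'd'.

auto


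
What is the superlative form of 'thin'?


Apply superlative formation (double final consonant, add -est): 'thin' -> 'thinnest'.

thinnest


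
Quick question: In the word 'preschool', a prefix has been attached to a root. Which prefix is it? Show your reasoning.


The word 'preschool' = 'pre' (prefix) + 'school' (root). The prefix is 'pre'.

pre


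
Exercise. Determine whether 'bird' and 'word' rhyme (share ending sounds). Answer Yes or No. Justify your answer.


Rime (stressed vowel + following sounds) of 'bird': -ird = /ɜːrd/
Rime of 'word': -ord = /ɜːrd/
/ɜːrd/ and /ɜːrd/ are the same ending sound, so the words rhyme.

Yes


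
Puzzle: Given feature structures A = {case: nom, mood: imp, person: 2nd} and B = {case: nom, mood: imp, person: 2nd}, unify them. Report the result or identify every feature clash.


Compare features:
case: A=nom vs B=nom -> unified: nom
mood: A=imp vs B=imp -> unified: imp
person: A=2nd vs B=2nd -> unified: 2nd
No clashes found.

Unified: {case: nom, mood: imp, person: 2nd}


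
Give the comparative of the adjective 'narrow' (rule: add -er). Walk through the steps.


Apply comparative formation (add -er): 'narrow' -> 'narrower'.

narrower


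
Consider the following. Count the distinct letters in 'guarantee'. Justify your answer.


Unique letters in 'guarantee': {a, e, g, n, r, t, u} = 7 distinct letters.

7


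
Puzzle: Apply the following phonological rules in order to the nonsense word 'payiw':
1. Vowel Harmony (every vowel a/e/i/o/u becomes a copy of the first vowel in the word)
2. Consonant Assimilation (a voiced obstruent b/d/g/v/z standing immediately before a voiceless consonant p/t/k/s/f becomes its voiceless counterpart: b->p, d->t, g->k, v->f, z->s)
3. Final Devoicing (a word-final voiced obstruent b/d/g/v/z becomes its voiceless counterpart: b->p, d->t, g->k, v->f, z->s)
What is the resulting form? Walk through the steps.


Starting form: 'payiw'
Rule 1: Vowel Harmony: all vowels become 'a' (matching first vowel). 'payiw' -> 'payaw'
Rule 2: Consonant Assimilation: no voiced obstruent (b/d/g/v/z) stands immediately before a voiceless consonant (p/t/k/s/f). No change.
Rule 3: Final Devoicing: final consonant 'w' is not one of the voiced obstruents b/d/g/v/z. No change.
Final form: 'payaw'

payaw


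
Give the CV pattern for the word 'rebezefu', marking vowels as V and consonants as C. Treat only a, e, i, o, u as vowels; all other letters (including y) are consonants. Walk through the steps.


Letter mapping: r = C, e = V, b = C, e = V, z = C, e = V, f = C, u = V.

CVCVCVCV


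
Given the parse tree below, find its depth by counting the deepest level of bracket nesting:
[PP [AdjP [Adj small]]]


Count bracket nesting levels:
'[' at pos 0: depth = 1
'[' at pos 4: depth = 2
'[' at pos 10: depth = 3
Maximum depth reached: 3

3


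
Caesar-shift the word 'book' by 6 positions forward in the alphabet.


Shift each letter by 6: b -> h, o -> u, o -> u, k -> q. Result: 'huuq'.

huuq


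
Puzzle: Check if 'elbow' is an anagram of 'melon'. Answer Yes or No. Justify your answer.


Sorted letters of 'elbow': 'below'
Sorted letters of 'melon': 'elmno'
They do not match.

No


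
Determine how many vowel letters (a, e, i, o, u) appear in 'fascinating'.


Vowels in 'fascinating': a, i, a, i = 4 vowels.

4


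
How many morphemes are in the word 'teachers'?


Decomposition: teach (root) + -er (suffix) + -s (plural) = 3 morpheme(s)

3 morphemes


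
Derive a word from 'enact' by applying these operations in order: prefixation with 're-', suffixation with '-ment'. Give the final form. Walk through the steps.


Step 1: Add prefix 're-' to 'enact' = 'reenact'
Step 2: Add suffix '-ment' to 'reenact' = 'reenactment'

reenactment


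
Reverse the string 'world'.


Reverse 'world' character by character: 'dlrow'.

dlrow


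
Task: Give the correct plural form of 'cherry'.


Apply rule: Change -y to -ies (consonant + y). 'cherry' becomes 'cherries'.

cherries


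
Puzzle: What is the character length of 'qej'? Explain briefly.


Spell out 'qej' and number each letter: q(1), e(2), j(3). Total: 3 letters.

3
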